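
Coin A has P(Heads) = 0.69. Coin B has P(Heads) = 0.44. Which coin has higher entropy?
B

For binary distributions, entropy is maximized at p=0.5 and decreases as p moves toward 0 or 1.

H(A) = H(0.69) = 0.8932 bits
H(B) = H(0.44) = 0.9896 bits

Distribution B (p=0.44) is closer to uniform (p=0.5), so it has higher entropy.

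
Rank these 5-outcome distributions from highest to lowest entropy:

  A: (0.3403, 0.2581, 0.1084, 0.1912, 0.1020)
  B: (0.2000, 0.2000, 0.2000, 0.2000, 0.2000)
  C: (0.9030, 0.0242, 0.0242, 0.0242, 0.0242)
B > A > C

Key insight: Entropy is maximized by uniform distributions and minimized by concentrated distributions.

- Uniform distributions have maximum entropy log₂(5) = 2.3219 bits
- The more "peaked" or concentrated a distribution, the lower its entropy

Entropies:
  H(A) = 2.1733 bits
  H(B) = 2.3219 bits
  H(C) = 0.6534 bits

Ranking: B > A > C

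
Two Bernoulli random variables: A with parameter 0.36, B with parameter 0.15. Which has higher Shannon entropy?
A

For binary distributions, entropy is maximized at p=0.5 and decreases as p moves toward 0 or 1.

H(A) = H(0.36) = 0.9427 bits
H(B) = H(0.15) = 0.6098 bits

Distribution A (p=0.36) is closer to uniform (p=0.5), so it has higher entropy.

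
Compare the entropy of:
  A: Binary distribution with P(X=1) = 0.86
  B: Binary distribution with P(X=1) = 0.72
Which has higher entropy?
B

For binary distributions, entropy is maximized at p=0.5 and decreases as p moves toward 0 or 1.

H(A) = H(0.86) = 0.5842 bits
H(B) = H(0.72) = 0.8555 bits

Distribution B (p=0.72) is closer to uniform (p=0.5), so it has higher entropy.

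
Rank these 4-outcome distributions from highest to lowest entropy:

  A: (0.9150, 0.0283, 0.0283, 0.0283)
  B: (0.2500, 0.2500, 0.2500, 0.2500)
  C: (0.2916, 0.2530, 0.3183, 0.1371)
B > C > A

Key insight: Entropy is maximized by uniform distributions and minimized by concentrated distributions.

- Uniform distributions have maximum entropy log₂(4) = 2.0000 bits
- The more "peaked" or concentrated a distribution, the lower its entropy

Entropies:
  H(A) = 0.5543 bits
  H(B) = 2.0000 bits
  H(C) = 1.9389 bits

Ranking: B > C > A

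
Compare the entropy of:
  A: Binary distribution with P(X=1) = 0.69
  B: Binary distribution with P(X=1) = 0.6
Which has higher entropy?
B

For binary distributions, entropy is maximized at p=0.5 and decreases as p moves toward 0 or 1.

H(A) = H(0.69) = 0.8932 bits
H(B) = H(0.6) = 0.9710 bits

Distribution B (p=0.6) is closer to uniform (p=0.5), so it has higher entropy.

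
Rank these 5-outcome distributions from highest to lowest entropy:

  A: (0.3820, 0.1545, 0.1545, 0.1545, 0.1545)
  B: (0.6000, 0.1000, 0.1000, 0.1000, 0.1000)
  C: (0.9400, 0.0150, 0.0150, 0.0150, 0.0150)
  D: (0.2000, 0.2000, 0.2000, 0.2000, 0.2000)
D > A > B > C

Key insight: Entropy is maximized by uniform distributions and minimized by concentrated distributions.

Entropies:
  H(A) = 2.1954 bits
  H(B) = 1.7710 bits
  H(C) = 0.4474 bits
  H(D) = 2.3219 bits

Ranking: D > A > B > C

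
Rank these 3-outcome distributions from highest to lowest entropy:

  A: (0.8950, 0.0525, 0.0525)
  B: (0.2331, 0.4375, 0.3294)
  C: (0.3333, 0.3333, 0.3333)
C > B > A

Key insight: Entropy is maximized by uniform distributions and minimized by concentrated distributions.

- Uniform distributions have maximum entropy log₂(3) = 1.5850 bits
- The more "peaked" or concentrated a distribution, the lower its entropy

Entropies:
  H(A) = 0.5896 bits
  H(B) = 1.5392 bits
  H(C) = 1.5850 bits

Ranking: C > B > A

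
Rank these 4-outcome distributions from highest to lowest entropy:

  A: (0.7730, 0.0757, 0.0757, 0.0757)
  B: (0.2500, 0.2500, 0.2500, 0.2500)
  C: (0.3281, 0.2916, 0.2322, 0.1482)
B > C > A

Key insight: Entropy is maximized by uniform distributions and minimized by concentrated distributions.

- Uniform distributions have maximum entropy log₂(4) = 2.0000 bits
- The more "peaked" or concentrated a distribution, the lower its entropy

Entropies:
  H(A) = 1.1325 bits
  H(B) = 2.0000 bits
  H(C) = 1.9432 bits

Ranking: B > C > A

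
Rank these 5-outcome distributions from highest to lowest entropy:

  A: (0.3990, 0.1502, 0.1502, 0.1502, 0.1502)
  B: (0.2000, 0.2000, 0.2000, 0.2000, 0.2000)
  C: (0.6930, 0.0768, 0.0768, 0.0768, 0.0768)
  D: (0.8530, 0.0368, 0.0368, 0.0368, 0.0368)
B > A > C > D

Key insight: Entropy is maximized by uniform distributions and minimized by concentrated distributions.

Entropies:
  H(A) = 2.1724 bits
  H(B) = 2.3219 bits
  H(C) = 1.5037 bits
  H(D) = 0.8963 bits

Ranking: B > A > C > D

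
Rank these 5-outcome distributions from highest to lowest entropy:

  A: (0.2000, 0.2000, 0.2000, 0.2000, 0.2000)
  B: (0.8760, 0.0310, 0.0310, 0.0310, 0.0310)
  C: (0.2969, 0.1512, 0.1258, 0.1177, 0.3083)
A > C > B

Key insight: Entropy is maximized by uniform distributions and minimized by concentrated distributions.

- Uniform distributions have maximum entropy log₂(5) = 2.3219 bits
- The more "peaked" or concentrated a distribution, the lower its entropy

Entropies:
  H(A) = 2.3219 bits
  H(B) = 0.7888 bits
  H(C) = 2.1953 bits

Ranking: A > C > B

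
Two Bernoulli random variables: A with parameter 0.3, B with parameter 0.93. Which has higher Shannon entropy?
A

For binary distributions, entropy is maximized at p=0.5 and decreases as p moves toward 0 or 1.

H(A) = H(0.3) = 0.8813 bits
H(B) = H(0.93) = 0.3659 bits

Distribution A (p=0.3) is closer to uniform (p=0.5), so it has higher entropy.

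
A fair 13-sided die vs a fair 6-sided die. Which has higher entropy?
13-sided die

Both are uniform distributions; for uniform over n outcomes, H = log₂(n). H(13-sided) = log₂(13) = 3.700 bits and H(6-sided) = log₂(6) = 2.585 bits. More outcomes in a uniform distribution means higher entropy.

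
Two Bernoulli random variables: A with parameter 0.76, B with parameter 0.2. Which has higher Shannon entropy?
A

For binary distributions, entropy is maximized at p=0.5 and decreases as p moves toward 0 or 1.

H(A) = H(0.76) = 0.7950 bits
H(B) = H(0.2) = 0.7219 bits

Distribution A (p=0.76) is closer to uniform (p=0.5), so it has higher entropy.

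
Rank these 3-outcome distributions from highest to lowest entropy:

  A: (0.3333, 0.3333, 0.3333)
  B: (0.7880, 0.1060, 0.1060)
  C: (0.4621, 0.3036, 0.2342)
A > C > B

Key insight: Entropy is maximized by uniform distributions and minimized by concentrated distributions.

- Uniform distributions have maximum entropy log₂(3) = 1.5850 bits
- The more "peaked" or concentrated a distribution, the lower its entropy

Entropies:
  H(A) = 1.5850 bits
  H(B) = 0.9573 bits
  H(C) = 1.5273 bits

Ranking: A > C > B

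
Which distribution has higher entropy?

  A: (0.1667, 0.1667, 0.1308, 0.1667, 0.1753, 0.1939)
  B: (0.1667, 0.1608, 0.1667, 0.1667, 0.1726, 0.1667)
B

Both distributions are close to uniform, making this a harder comparison.

H(A) = 2.5756 bits
H(B) = 2.5847 bits

The distribution closer to uniform has higher entropy.
Answer: B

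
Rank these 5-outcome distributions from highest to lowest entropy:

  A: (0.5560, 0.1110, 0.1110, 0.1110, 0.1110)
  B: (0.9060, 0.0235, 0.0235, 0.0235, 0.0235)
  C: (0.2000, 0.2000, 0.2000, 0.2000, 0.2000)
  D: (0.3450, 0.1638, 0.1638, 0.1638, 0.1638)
C > D > A > B

Key insight: Entropy is maximized by uniform distributions and minimized by concentrated distributions.

Entropies:
  H(A) = 1.8789 bits
  H(B) = 0.6377 bits
  H(C) = 2.3219 bits
  H(D) = 2.2395 bits

Ranking: C > D > A > B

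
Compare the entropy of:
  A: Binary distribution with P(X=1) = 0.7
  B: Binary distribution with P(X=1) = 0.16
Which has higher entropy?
A

For binary distributions, entropy is maximized at p=0.5 and decreases as p moves toward 0 or 1.

H(A) = H(0.7) = 0.8813 bits
H(B) = H(0.16) = 0.6343 bits

Distribution A (p=0.7) is closer to uniform (p=0.5), so it has higher entropy.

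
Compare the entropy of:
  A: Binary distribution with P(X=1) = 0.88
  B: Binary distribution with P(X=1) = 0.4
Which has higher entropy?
B

For binary distributions, entropy is maximized at p=0.5 and decreases as p moves toward 0 or 1.

H(A) = H(0.88) = 0.5294 bits
H(B) = H(0.4) = 0.9710 bits

Distribution B (p=0.4) is closer to uniform (p=0.5), so it has higher entropy.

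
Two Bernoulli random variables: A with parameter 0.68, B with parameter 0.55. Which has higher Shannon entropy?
B

For binary distributions, entropy is maximized at p=0.5 and decreases as p moves toward 0 or 1.

H(A) = H(0.68) = 0.9044 bits
H(B) = H(0.55) = 0.9928 bits

Distribution B (p=0.55) is closer to uniform (p=0.5), so it has higher entropy.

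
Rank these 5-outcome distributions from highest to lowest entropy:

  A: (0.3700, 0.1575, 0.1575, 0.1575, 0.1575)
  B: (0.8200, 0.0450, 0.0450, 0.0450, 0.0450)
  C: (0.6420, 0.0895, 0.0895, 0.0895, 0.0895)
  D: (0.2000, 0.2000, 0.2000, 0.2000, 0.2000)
D > A > C > B

Key insight: Entropy is maximized by uniform distributions and minimized by concentrated distributions.

Entropies:
  H(A) = 2.2107 bits
  H(B) = 1.0401 bits
  H(C) = 1.6570 bits
  H(D) = 2.3219 bits

Ranking: D > A > C > B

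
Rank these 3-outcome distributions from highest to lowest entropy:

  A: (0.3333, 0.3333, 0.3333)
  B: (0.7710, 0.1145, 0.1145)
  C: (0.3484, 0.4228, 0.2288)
A > C > B

Key insight: Entropy is maximized by uniform distributions and minimized by concentrated distributions.

- Uniform distributions have maximum entropy log₂(3) = 1.5850 bits
- The more "peaked" or concentrated a distribution, the lower its entropy

Entropies:
  H(A) = 1.5850 bits
  H(B) = 1.0053 bits
  H(C) = 1.5419 bits

Ranking: A > C > B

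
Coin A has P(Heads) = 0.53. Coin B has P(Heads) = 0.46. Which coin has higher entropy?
A

For binary distributions, entropy is maximized at p=0.5 and decreases as p moves toward 0 or 1.

H(A) = H(0.53) = 0.9974 bits
H(B) = H(0.46) = 0.9954 bits

Distribution A (p=0.53) is closer to uniform (p=0.5), so it has higher entropy.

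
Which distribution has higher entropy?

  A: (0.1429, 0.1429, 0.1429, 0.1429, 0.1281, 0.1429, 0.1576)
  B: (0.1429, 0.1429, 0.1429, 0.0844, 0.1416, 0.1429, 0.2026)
A

Both distributions are close to uniform, making this a harder comparison.

H(A) = 2.8051 bits
H(B) = 2.7711 bits

The distribution closer to uniform has higher entropy.
Answer: A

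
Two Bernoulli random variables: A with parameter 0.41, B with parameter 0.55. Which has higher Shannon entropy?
B

For binary distributions, entropy is maximized at p=0.5 and decreases as p moves toward 0 or 1.

H(A) = H(0.41) = 0.9765 bits
H(B) = H(0.55) = 0.9928 bits

Distribution B (p=0.55) is closer to uniform (p=0.5), so it has higher entropy.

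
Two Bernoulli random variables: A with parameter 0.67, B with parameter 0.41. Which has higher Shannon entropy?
B

For binary distributions, entropy is maximized at p=0.5 and decreases as p moves toward 0 or 1.

H(A) = H(0.67) = 0.9149 bits
H(B) = H(0.41) = 0.9765 bits

Distribution B (p=0.41) is closer to uniform (p=0.5), so it has higher entropy.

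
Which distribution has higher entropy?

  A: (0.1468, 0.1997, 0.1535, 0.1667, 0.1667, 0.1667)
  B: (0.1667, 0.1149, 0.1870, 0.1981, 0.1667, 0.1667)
A

Both distributions are close to uniform, making this a harder comparison.

H(A) = 2.5780 bits
H(B) = 2.5662 bits

The distribution closer to uniform has higher entropy.
Answer: A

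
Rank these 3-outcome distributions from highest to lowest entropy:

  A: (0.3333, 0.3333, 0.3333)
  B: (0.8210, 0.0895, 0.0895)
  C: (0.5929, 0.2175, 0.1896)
A > C > B

Key insight: Entropy is maximized by uniform distributions and minimized by concentrated distributions.

- Uniform distributions have maximum entropy log₂(3) = 1.5850 bits
- The more "peaked" or concentrated a distribution, the lower its entropy

Entropies:
  H(A) = 1.5850 bits
  H(B) = 0.8569 bits
  H(C) = 1.3807 bits

Ranking: A > C > B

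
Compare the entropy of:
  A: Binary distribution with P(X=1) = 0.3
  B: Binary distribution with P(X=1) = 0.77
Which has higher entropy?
A

For binary distributions, entropy is maximized at p=0.5 and decreases as p moves toward 0 or 1.

H(A) = H(0.3) = 0.8813 bits
H(B) = H(0.77) = 0.7780 bits

Distribution A (p=0.3) is closer to uniform (p=0.5), so it has higher entropy.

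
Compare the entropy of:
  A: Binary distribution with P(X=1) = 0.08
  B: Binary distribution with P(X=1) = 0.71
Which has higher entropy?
B

For binary distributions, entropy is maximized at p=0.5 and decreases as p moves toward 0 or 1.

H(A) = H(0.08) = 0.4022 bits
H(B) = H(0.71) = 0.8687 bits

Distribution B (p=0.71) is closer to uniform (p=0.5), so it has higher entropy.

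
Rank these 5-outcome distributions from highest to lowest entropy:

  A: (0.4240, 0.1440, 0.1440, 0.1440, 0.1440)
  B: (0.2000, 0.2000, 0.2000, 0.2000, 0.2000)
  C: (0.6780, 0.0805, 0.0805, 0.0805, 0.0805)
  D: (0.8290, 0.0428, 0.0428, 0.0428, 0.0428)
B > A > C > D

Key insight: Entropy is maximized by uniform distributions and minimized by concentrated distributions.

Entropies:
  H(A) = 2.1353 bits
  H(B) = 2.3219 bits
  H(C) = 1.5505 bits
  H(D) = 1.0020 bits

Ranking: B > A > C > D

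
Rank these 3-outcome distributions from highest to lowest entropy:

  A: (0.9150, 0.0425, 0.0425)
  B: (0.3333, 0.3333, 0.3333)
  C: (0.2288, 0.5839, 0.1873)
B > C > A

Key insight: Entropy is maximized by uniform distributions and minimized by concentrated distributions.

- Uniform distributions have maximum entropy log₂(3) = 1.5850 bits
- The more "peaked" or concentrated a distribution, the lower its entropy

Entropies:
  H(A) = 0.5046 bits
  H(B) = 1.5850 bits
  H(C) = 1.3927 bits

Ranking: B > C > A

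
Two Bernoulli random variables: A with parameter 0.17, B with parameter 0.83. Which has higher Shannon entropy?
Equal

For binary distributions, entropy is maximized at p=0.5 and decreases as p moves toward 0 or 1.

H(A) = H(0.17) = 0.6577 bits
H(B) = H(0.83) = 0.6577 bits

Both distributions are equally far from uniform (|0.17-0.5| = |0.83-0.5|), so they have the same entropy.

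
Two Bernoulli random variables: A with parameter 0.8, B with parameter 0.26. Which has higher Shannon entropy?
B

For binary distributions, entropy is maximized at p=0.5 and decreases as p moves toward 0 or 1.

H(A) = H(0.8) = 0.7219 bits
H(B) = H(0.26) = 0.8267 bits

Distribution B (p=0.26) is closer to uniform (p=0.5), so it has higher entropy.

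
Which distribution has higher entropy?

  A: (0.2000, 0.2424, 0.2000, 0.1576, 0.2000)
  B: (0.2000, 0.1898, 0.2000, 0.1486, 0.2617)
A

Both distributions are close to uniform, making this a harder comparison.

H(A) = 2.3088 bits
H(B) = 2.2986 bits

The distribution closer to uniform has higher entropy.
Answer: A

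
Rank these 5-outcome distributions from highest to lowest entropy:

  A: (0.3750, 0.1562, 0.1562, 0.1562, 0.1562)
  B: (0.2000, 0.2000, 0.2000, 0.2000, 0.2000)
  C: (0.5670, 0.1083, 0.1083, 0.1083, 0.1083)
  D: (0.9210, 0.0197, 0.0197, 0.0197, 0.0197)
B > A > C > D

Key insight: Entropy is maximized by uniform distributions and minimized by concentrated distributions.

Entropies:
  H(A) = 2.2044 bits
  H(B) = 2.3219 bits
  H(C) = 1.8530 bits
  H(D) = 0.5566 bits

Ranking: B > A > C > D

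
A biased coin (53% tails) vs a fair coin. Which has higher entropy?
Fair coin

The fair coin is uniform (p=0.5), maximizing binary entropy at 1 bit. The biased coin has H(0.53) ≈ 0.997 bits — its outcome is more predictable, so its entropy is lower.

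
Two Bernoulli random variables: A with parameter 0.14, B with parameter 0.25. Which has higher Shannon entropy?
B

For binary distributions, entropy is maximized at p=0.5 and decreases as p moves toward 0 or 1.

H(A) = H(0.14) = 0.5842 bits
H(B) = H(0.25) = 0.8113 bits

Distribution B (p=0.25) is closer to uniform (p=0.5), so it has higher entropy.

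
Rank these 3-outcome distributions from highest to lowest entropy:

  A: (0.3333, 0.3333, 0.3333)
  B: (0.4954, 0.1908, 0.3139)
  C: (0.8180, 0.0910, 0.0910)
A > B > C

Key insight: Entropy is maximized by uniform distributions and minimized by concentrated distributions.

- Uniform distributions have maximum entropy log₂(3) = 1.5850 bits
- The more "peaked" or concentrated a distribution, the lower its entropy

Entropies:
  H(A) = 1.5850 bits
  H(B) = 1.4827 bits
  H(C) = 0.8664 bits

Ranking: A > B > C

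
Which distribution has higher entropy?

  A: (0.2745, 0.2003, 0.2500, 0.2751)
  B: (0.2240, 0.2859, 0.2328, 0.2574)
B

Both distributions are close to uniform, making this a harder comparison.

H(A) = 1.9889 bits
H(B) = 1.9934 bits

The distribution closer to uniform has higher entropy.
Answer: B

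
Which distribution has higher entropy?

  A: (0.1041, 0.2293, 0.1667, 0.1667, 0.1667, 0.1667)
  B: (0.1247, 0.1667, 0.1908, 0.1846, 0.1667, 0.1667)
B

Both distributions are close to uniform, making this a harder comparison.

H(A) = 2.5502 bits
H(B) = 2.5729 bits

The distribution closer to uniform has higher entropy.
Answer: B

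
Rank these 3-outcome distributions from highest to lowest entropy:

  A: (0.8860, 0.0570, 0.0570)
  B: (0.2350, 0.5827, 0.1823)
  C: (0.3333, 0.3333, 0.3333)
C > B > A

Key insight: Entropy is maximized by uniform distributions and minimized by concentrated distributions.

- Uniform distributions have maximum entropy log₂(3) = 1.5850 bits
- The more "peaked" or concentrated a distribution, the lower its entropy

Entropies:
  H(A) = 0.6259 bits
  H(B) = 1.3926 bits
  H(C) = 1.5850 bits

Ranking: C > B > A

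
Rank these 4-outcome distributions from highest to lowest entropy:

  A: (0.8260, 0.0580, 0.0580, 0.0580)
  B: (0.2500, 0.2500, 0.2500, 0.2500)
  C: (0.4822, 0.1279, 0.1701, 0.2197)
B > C > A

Key insight: Entropy is maximized by uniform distributions and minimized by concentrated distributions.

- Uniform distributions have maximum entropy log₂(4) = 2.0000 bits
- The more "peaked" or concentrated a distribution, the lower its entropy

Entropies:
  H(A) = 0.9426 bits
  H(B) = 2.0000 bits
  H(C) = 1.8021 bits

Ranking: B > C > A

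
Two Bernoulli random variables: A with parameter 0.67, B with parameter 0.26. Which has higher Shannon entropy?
A

For binary distributions, entropy is maximized at p=0.5 and decreases as p moves toward 0 or 1.

H(A) = H(0.67) = 0.9149 bits
H(B) = H(0.26) = 0.8267 bits

Distribution A (p=0.67) is closer to uniform (p=0.5), so it has higher entropy.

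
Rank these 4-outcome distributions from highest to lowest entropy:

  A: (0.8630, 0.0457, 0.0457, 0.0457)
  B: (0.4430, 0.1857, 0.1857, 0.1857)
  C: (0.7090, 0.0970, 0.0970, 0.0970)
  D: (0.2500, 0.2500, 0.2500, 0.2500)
D > B > C > A

Key insight: Entropy is maximized by uniform distributions and minimized by concentrated distributions.

Entropies:
  H(A) = 0.7935 bits
  H(B) = 1.8734 bits
  H(C) = 1.3312 bits
  H(D) = 2.0000 bits

Ranking: D > B > C > A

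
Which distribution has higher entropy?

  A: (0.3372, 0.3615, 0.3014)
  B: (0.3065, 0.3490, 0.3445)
B

Both distributions are close to uniform, making this a harder comparison.

H(A) = 1.5810 bits
H(B) = 1.5826 bits

The distribution closer to uniform has higher entropy.
Answer: B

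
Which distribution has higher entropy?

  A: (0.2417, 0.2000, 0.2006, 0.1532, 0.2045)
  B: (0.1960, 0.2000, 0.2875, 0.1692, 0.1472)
A

Both distributions are close to uniform, making this a harder comparison.

H(A) = 2.3074 bits
H(B) = 2.2829 bits

The distribution closer to uniform has higher entropy.
Answer: A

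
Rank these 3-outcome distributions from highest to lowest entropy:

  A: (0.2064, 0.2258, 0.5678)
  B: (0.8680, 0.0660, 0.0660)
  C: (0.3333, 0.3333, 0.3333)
C > A > B

Key insight: Entropy is maximized by uniform distributions and minimized by concentrated distributions.

- Uniform distributions have maximum entropy log₂(3) = 1.5850 bits
- The more "peaked" or concentrated a distribution, the lower its entropy

Entropies:
  H(A) = 1.4183 bits
  H(B) = 0.6949 bits
  H(C) = 1.5850 bits

Ranking: C > A > B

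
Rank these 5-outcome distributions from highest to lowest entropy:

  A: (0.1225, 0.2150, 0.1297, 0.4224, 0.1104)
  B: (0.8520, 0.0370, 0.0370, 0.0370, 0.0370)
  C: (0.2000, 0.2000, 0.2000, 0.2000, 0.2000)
C > A > B

Key insight: Entropy is maximized by uniform distributions and minimized by concentrated distributions.

- Uniform distributions have maximum entropy log₂(5) = 2.3219 bits
- The more "peaked" or concentrated a distribution, the lower its entropy

Entropies:
  H(A) = 2.1062 bits
  H(B) = 0.9008 bits
  H(C) = 2.3219 bits

Ranking: C > A > B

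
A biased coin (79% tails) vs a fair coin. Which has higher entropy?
Fair coin

The fair coin is uniform (p=0.5), maximizing binary entropy at 1 bit. The biased coin has H(0.79) ≈ 0.741 bits — its outcome is more predictable, so its entropy is lower.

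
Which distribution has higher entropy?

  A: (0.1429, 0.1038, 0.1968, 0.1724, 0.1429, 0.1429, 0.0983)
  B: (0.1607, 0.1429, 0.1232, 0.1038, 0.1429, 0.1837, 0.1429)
B

Both distributions are close to uniform, making this a harder comparison.

H(A) = 2.7703 bits
H(B) = 2.7875 bits

The distribution closer to uniform has higher entropy.
Answer: B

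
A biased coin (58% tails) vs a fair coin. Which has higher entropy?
Fair coin

The fair coin is uniform (p=0.5), maximizing binary entropy at 1 bit. The biased coin has H(0.58) ≈ 0.981 bits — its outcome is more predictable, so its entropy is lower.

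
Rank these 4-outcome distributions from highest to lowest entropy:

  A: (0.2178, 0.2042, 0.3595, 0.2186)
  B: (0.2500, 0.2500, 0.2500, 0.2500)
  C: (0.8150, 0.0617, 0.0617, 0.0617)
B > A > C

Key insight: Entropy is maximized by uniform distributions and minimized by concentrated distributions.

- Uniform distributions have maximum entropy log₂(4) = 2.0000 bits
- The more "peaked" or concentrated a distribution, the lower its entropy

Entropies:
  H(A) = 1.9570 bits
  H(B) = 2.0000 bits
  H(C) = 0.9841 bits

Ranking: B > A > C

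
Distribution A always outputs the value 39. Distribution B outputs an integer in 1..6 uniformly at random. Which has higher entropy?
B

A is deterministic, so H(A) = 0. B is uniform over 6 outcomes, so H(B) = log₂(6) = 2.585 bits. Any distribution with genuine randomness has higher entropy than a deterministic one.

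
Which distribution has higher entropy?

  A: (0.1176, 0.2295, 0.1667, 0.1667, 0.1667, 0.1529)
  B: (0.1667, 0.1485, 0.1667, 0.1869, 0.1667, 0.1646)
B

Both distributions are close to uniform, making this a harder comparison.

H(A) = 2.5573 bits
H(B) = 2.5817 bits

The distribution closer to uniform has higher entropy.
Answer: B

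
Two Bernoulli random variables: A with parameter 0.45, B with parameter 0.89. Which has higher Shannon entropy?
A

For binary distributions, entropy is maximized at p=0.5 and decreases as p moves toward 0 or 1.

H(A) = H(0.45) = 0.9928 bits
H(B) = H(0.89) = 0.4999 bits

Distribution A (p=0.45) is closer to uniform (p=0.5), so it has higher entropy.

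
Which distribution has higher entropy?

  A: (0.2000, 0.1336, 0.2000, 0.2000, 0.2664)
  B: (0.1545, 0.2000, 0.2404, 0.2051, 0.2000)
B

Both distributions are close to uniform, making this a harder comparison.

H(A) = 2.2895 bits
H(B) = 2.3082 bits

The distribution closer to uniform has higher entropy.
Answer: B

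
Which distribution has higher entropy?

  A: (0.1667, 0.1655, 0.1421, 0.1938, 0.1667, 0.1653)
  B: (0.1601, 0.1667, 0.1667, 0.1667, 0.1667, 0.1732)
B

Both distributions are close to uniform, making this a harder comparison.

H(A) = 2.5792 bits
H(B) = 2.5846 bits

The distribution closer to uniform has higher entropy.
Answer: B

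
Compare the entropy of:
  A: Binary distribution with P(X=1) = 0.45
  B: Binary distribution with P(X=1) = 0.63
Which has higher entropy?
A

For binary distributions, entropy is maximized at p=0.5 and decreases as p moves toward 0 or 1.

H(A) = H(0.45) = 0.9928 bits
H(B) = H(0.63) = 0.9507 bits

Distribution A (p=0.45) is closer to uniform (p=0.5), so it has higher entropy.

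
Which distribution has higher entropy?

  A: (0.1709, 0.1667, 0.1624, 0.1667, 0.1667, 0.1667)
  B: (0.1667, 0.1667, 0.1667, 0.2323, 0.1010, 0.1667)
A

Both distributions are close to uniform, making this a harder comparison.

H(A) = 2.5848 bits
H(B) = 2.5466 bits

The distribution closer to uniform has higher entropy.
Answer: A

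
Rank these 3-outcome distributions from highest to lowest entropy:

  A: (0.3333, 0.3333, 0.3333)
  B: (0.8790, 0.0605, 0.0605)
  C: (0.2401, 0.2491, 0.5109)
A > C > B

Key insight: Entropy is maximized by uniform distributions and minimized by concentrated distributions.

- Uniform distributions have maximum entropy log₂(3) = 1.5850 bits
- The more "peaked" or concentrated a distribution, the lower its entropy

Entropies:
  H(A) = 1.5850 bits
  H(B) = 0.6532 bits
  H(C) = 1.4886 bits

Ranking: A > C > B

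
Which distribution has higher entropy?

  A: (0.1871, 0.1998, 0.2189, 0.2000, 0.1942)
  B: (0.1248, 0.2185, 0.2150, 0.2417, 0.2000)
A

Both distributions are close to uniform, making this a harder comparison.

H(A) = 2.3199 bits
H(B) = 2.2905 bits

The distribution closer to uniform has higher entropy.
Answer: A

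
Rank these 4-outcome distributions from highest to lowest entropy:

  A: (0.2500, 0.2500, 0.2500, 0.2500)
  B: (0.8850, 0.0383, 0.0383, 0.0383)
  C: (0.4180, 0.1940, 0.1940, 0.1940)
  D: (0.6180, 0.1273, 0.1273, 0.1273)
A > C > D > B

Key insight: Entropy is maximized by uniform distributions and minimized by concentrated distributions.

Entropies:
  H(A) = 2.0000 bits
  H(B) = 0.6971 bits
  H(C) = 1.9030 bits
  H(D) = 1.5649 bits

Ranking: A > C > D > B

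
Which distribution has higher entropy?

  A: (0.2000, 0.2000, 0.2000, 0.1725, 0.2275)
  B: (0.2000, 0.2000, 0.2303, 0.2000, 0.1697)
A

Both distributions are close to uniform, making this a harder comparison.

H(A) = 2.3165 bits
H(B) = 2.3153 bits

The distribution closer to uniform has higher entropy.
Answer: A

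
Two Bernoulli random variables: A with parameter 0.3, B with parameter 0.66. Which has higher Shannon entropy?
B

For binary distributions, entropy is maximized at p=0.5 and decreases as p moves toward 0 or 1.

H(A) = H(0.3) = 0.8813 bits
H(B) = H(0.66) = 0.9248 bits

Distribution B (p=0.66) is closer to uniform (p=0.5), so it has higher entropy.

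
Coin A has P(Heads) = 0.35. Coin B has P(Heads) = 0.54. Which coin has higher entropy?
B

For binary distributions, entropy is maximized at p=0.5 and decreases as p moves toward 0 or 1.

H(A) = H(0.35) = 0.9341 bits
H(B) = H(0.54) = 0.9954 bits

Distribution B (p=0.54) is closer to uniform (p=0.5), so it has higher entropy.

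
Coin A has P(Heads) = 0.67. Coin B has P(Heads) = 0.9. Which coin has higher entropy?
A

For binary distributions, entropy is maximized at p=0.5 and decreases as p moves toward 0 or 1.

H(A) = H(0.67) = 0.9149 bits
H(B) = H(0.9) = 0.4690 bits

Distribution A (p=0.67) is closer to uniform (p=0.5), so it has higher entropy.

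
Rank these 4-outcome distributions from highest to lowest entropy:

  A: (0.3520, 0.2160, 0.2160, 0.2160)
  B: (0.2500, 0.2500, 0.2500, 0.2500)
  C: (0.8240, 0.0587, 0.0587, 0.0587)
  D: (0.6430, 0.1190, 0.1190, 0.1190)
B > A > D > C

Key insight: Entropy is maximized by uniform distributions and minimized by concentrated distributions.

Entropies:
  H(A) = 1.9629 bits
  H(B) = 2.0000 bits
  H(C) = 0.9502 bits
  H(D) = 1.5060 bits

Ranking: B > A > D > C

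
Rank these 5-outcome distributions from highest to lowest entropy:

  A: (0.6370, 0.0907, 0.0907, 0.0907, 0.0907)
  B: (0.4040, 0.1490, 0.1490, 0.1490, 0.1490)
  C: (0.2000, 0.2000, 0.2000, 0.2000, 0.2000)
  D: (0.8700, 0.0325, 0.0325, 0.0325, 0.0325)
C > B > A > D

Key insight: Entropy is maximized by uniform distributions and minimized by concentrated distributions.

Entropies:
  H(A) = 1.6711 bits
  H(B) = 2.1652 bits
  H(C) = 2.3219 bits
  H(D) = 0.8174 bits

Ranking: C > B > A > D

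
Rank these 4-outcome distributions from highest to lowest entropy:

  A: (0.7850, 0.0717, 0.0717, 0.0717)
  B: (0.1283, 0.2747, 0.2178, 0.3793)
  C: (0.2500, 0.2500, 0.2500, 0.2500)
C > B > A

Key insight: Entropy is maximized by uniform distributions and minimized by concentrated distributions.

- Uniform distributions have maximum entropy log₂(4) = 2.0000 bits
- The more "peaked" or concentrated a distribution, the lower its entropy

Entropies:
  H(A) = 1.0917 bits
  H(B) = 1.9015 bits
  H(C) = 2.0000 bits

Ranking: C > B > A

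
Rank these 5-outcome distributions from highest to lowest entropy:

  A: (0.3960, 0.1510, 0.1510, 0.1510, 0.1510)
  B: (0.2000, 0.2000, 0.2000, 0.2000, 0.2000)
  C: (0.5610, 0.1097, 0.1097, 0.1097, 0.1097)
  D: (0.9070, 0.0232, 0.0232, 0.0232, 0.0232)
B > A > C > D

Key insight: Entropy is maximized by uniform distributions and minimized by concentrated distributions.

Entropies:
  H(A) = 2.1766 bits
  H(B) = 2.3219 bits
  H(C) = 1.8672 bits
  H(D) = 0.6324 bits

Ranking: B > A > C > D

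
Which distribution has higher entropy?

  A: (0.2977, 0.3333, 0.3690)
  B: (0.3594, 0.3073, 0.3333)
B

Both distributions are close to uniform, making this a harder comparison.

H(A) = 1.5795 bits
H(B) = 1.5820 bits

The distribution closer to uniform has higher entropy.
Answer: B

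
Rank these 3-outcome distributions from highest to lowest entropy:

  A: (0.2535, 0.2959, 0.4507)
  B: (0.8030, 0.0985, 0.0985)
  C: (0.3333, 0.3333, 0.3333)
C > A > B

Key insight: Entropy is maximized by uniform distributions and minimized by concentrated distributions.

- Uniform distributions have maximum entropy log₂(3) = 1.5850 bits
- The more "peaked" or concentrated a distribution, the lower its entropy

Entropies:
  H(A) = 1.5399 bits
  H(B) = 0.9129 bits
  H(C) = 1.5850 bits

Ranking: C > A > B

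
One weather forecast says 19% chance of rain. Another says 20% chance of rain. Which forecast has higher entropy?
20% forecast

Treat each forecast as a Bernoulli distribution. Binary entropy is maximized at p=0.5 and falls off symmetrically toward 0 or 1. The 20% forecast is closer to 50%, so it is more uncertain. H(19%) ≈ 0.701 bits, H(20%) ≈ 0.722 bits.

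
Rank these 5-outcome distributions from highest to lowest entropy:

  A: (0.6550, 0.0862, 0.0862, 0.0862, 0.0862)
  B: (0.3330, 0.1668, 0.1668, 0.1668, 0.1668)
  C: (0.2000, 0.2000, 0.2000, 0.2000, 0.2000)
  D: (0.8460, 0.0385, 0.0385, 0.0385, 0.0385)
C > B > A > D

Key insight: Entropy is maximized by uniform distributions and minimized by concentrated distributions.

Entropies:
  H(A) = 1.6195 bits
  H(B) = 2.2520 bits
  H(C) = 2.3219 bits
  H(D) = 0.9278 bits

Ranking: C > B > A > D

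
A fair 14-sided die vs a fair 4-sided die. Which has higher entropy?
14-sided die

Both are uniform distributions; for uniform over n outcomes, H = log₂(n). H(14-sided) = log₂(14) = 3.807 bits and H(4-sided) = log₂(4) = 2.000 bits. More outcomes in a uniform distribution means higher entropy.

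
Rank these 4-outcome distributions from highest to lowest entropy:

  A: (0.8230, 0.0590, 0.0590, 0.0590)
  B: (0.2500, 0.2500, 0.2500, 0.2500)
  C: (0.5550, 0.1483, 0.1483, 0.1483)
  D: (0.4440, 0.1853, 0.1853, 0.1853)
B > D > C > A

Key insight: Entropy is maximized by uniform distributions and minimized by concentrated distributions.

Entropies:
  H(A) = 0.9540 bits
  H(B) = 2.0000 bits
  H(C) = 1.6966 bits
  H(D) = 1.8722 bits

Ranking: B > D > C > A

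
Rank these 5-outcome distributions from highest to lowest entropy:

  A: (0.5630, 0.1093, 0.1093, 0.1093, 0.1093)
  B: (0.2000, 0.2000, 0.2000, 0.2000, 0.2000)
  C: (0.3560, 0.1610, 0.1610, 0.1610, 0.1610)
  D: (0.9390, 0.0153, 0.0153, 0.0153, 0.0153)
B > C > A > D

Key insight: Entropy is maximized by uniform distributions and minimized by concentrated distributions.

Entropies:
  H(A) = 1.8625 bits
  H(B) = 2.3219 bits
  H(C) = 2.2273 bits
  H(D) = 0.4534 bits

Ranking: B > C > A > D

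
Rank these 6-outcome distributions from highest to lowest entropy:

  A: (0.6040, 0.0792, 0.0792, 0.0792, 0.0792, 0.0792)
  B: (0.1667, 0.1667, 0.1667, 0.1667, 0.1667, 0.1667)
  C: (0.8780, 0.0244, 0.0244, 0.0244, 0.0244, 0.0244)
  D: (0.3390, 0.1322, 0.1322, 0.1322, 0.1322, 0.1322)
B > D > A > C

Key insight: Entropy is maximized by uniform distributions and minimized by concentrated distributions.

Entropies:
  H(A) = 1.8880 bits
  H(B) = 2.5850 bits
  H(C) = 0.8184 bits
  H(D) = 2.4587 bits

Ranking: B > D > A > C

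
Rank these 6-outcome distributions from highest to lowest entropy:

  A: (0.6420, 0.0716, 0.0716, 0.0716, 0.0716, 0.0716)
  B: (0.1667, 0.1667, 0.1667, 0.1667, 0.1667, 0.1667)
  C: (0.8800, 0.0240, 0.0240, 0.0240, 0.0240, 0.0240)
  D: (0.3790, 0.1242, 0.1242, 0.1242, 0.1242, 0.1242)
B > D > A > C

Key insight: Entropy is maximized by uniform distributions and minimized by concentrated distributions.

Entropies:
  H(A) = 1.7723 bits
  H(B) = 2.5850 bits
  H(C) = 0.8080 bits
  H(D) = 2.3993 bits

Ranking: B > D > A > C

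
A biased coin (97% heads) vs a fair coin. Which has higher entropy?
Fair coin

The fair coin is uniform (p=0.5), maximizing binary entropy at 1 bit. The biased coin has H(0.97) ≈ 0.194 bits — its outcome is more predictable, so its entropy is lower.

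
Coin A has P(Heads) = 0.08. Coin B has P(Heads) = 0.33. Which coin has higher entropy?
B

For binary distributions, entropy is maximized at p=0.5 and decreases as p moves toward 0 or 1.

H(A) = H(0.08) = 0.4022 bits
H(B) = H(0.33) = 0.9149 bits

Distribution B (p=0.33) is closer to uniform (p=0.5), so it has higher entropy.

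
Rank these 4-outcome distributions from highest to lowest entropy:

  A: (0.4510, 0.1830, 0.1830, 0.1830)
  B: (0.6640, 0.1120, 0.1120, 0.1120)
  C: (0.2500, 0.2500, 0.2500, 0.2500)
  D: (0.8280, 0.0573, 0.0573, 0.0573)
C > A > B > D

Key insight: Entropy is maximized by uniform distributions and minimized by concentrated distributions.

Entropies:
  H(A) = 1.8632 bits
  H(B) = 1.4535 bits
  H(C) = 2.0000 bits
  H(D) = 0.9349 bits

Ranking: C > A > B > D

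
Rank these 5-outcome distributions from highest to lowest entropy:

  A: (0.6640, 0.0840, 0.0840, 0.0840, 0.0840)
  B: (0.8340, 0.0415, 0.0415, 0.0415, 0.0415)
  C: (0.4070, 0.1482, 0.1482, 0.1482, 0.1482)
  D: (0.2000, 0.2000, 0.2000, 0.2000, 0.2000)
D > C > A > B

Key insight: Entropy is maximized by uniform distributions and minimized by concentrated distributions.

Entropies:
  H(A) = 1.5929 bits
  H(B) = 0.9805 bits
  H(C) = 2.1609 bits
  H(D) = 2.3219 bits

Ranking: D > C > A > B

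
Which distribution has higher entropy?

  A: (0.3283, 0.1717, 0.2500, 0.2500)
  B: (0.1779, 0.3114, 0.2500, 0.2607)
B

Both distributions are close to uniform, making this a harder comparison.

H(A) = 1.9640 bits
H(B) = 1.9729 bits

The distribution closer to uniform has higher entropy.
Answer: B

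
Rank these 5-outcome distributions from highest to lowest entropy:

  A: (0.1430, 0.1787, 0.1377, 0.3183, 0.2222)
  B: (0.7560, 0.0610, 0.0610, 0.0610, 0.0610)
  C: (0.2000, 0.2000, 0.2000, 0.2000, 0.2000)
C > A > B

Key insight: Entropy is maximized by uniform distributions and minimized by concentrated distributions.

- Uniform distributions have maximum entropy log₂(5) = 2.3219 bits
- The more "peaked" or concentrated a distribution, the lower its entropy

Entropies:
  H(A) = 2.2470 bits
  H(B) = 1.2896 bits
  H(C) = 2.3219 bits

Ranking: C > A > B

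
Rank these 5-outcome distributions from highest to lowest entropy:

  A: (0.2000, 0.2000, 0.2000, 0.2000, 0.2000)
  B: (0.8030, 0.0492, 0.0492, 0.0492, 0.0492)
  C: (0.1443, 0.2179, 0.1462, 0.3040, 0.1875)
A > C > B

Key insight: Entropy is maximized by uniform distributions and minimized by concentrated distributions.

- Uniform distributions have maximum entropy log₂(5) = 2.3219 bits
- The more "peaked" or concentrated a distribution, the lower its entropy

Entropies:
  H(A) = 2.3219 bits
  H(B) = 1.1099 bits
  H(C) = 2.2627 bits

Ranking: A > C > B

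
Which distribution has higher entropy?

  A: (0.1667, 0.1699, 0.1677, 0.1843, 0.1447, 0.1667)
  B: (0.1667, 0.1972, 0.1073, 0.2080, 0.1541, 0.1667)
A

Both distributions are close to uniform, making this a harder comparison.

H(A) = 2.5814 bits
H(B) = 2.5562 bits

The distribution closer to uniform has higher entropy.
Answer: A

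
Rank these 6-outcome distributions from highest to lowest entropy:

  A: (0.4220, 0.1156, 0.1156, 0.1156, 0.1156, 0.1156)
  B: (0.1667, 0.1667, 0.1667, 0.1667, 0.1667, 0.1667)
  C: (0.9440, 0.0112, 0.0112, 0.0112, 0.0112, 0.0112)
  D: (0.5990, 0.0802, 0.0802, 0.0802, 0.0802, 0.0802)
B > A > D > C

Key insight: Entropy is maximized by uniform distributions and minimized by concentrated distributions.

Entropies:
  H(A) = 2.3244 bits
  H(B) = 2.5850 bits
  H(C) = 0.4414 bits
  H(D) = 1.9026 bits

Ranking: B > A > D > C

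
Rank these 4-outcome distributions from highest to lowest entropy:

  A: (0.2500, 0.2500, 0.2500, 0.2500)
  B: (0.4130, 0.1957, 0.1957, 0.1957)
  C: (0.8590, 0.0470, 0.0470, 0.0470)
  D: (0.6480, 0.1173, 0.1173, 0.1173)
A > B > D > C

Key insight: Entropy is maximized by uniform distributions and minimized by concentrated distributions.

Entropies:
  H(A) = 2.0000 bits
  H(B) = 1.9084 bits
  H(C) = 0.8103 bits
  H(D) = 1.4937 bits

Ranking: A > B > D > C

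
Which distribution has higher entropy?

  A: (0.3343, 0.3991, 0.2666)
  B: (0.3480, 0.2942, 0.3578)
B

Both distributions are close to uniform, making this a harder comparison.

H(A) = 1.5658 bits
H(B) = 1.5798 bits

The distribution closer to uniform has higher entropy.
Answer: B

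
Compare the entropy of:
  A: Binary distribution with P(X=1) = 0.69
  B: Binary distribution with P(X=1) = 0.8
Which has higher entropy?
A

For binary distributions, entropy is maximized at p=0.5 and decreases as p moves toward 0 or 1.

H(A) = H(0.69) = 0.8932 bits
H(B) = H(0.8) = 0.7219 bits

Distribution A (p=0.69) is closer to uniform (p=0.5), so it has higher entropy.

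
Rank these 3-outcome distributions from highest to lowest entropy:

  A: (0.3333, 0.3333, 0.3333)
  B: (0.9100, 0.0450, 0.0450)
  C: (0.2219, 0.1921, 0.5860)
A > C > B

Key insight: Entropy is maximized by uniform distributions and minimized by concentrated distributions.

- Uniform distributions have maximum entropy log₂(3) = 1.5850 bits
- The more "peaked" or concentrated a distribution, the lower its entropy

Entropies:
  H(A) = 1.5850 bits
  H(B) = 0.5265 bits
  H(C) = 1.3910 bits

Ranking: A > C > B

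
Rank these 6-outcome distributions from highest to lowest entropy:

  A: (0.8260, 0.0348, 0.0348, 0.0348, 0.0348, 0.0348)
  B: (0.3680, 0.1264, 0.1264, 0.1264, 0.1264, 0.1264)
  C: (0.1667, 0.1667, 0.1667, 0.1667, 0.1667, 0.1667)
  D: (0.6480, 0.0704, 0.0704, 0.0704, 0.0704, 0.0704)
C > B > D > A

Key insight: Entropy is maximized by uniform distributions and minimized by concentrated distributions.

Entropies:
  H(A) = 1.0708 bits
  H(B) = 2.4166 bits
  H(C) = 2.5850 bits
  H(D) = 1.7532 bits

Ranking: C > B > D > A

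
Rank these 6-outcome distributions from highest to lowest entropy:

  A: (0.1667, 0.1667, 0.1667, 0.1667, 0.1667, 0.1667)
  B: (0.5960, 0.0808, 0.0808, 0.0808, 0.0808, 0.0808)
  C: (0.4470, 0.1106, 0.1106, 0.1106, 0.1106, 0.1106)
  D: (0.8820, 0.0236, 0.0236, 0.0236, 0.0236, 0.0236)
A > C > B > D

Key insight: Entropy is maximized by uniform distributions and minimized by concentrated distributions.

Entropies:
  H(A) = 2.5850 bits
  H(B) = 1.9113 bits
  H(C) = 2.2759 bits
  H(D) = 0.7976 bits

Ranking: A > C > B > D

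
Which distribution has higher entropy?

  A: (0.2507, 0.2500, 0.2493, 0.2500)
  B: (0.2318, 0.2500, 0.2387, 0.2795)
A

Both distributions are close to uniform, making this a harder comparison.

H(A) = 2.0000 bits
H(B) = 1.9962 bits

The distribution closer to uniform has higher entropy.
Answer: A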